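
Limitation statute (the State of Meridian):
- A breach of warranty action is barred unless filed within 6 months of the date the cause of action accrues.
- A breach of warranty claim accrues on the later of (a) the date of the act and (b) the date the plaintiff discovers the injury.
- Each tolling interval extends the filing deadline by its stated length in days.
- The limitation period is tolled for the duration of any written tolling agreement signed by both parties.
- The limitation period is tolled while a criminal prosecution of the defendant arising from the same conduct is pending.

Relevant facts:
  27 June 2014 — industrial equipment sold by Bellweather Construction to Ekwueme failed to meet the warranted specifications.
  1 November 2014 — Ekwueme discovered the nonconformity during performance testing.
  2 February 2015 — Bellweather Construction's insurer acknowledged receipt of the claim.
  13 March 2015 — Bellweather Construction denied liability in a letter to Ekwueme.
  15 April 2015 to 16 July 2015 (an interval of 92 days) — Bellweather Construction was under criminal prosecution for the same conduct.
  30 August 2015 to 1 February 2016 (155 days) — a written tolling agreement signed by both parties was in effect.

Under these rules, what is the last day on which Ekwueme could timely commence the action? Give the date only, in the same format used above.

Because discovery on 1 November 2014 post-dates the 27 June 2014 act, accrual under the later-of rule falls on 1 November 2014.
6 months from 1 November 2014 is 1 May 2015.
Because the pending criminal prosecution ran from 15 April 2015 to 16 July 2015, the deadline is extended by 92 days to 1 August 2015.
The written tolling agreement starting 30 August 2015 came too late — the period had run on 1 August 2015 — and so does not extend the deadline.
The other events in the timeline have no effect on the limitation period under the stated rules.

1 August 2015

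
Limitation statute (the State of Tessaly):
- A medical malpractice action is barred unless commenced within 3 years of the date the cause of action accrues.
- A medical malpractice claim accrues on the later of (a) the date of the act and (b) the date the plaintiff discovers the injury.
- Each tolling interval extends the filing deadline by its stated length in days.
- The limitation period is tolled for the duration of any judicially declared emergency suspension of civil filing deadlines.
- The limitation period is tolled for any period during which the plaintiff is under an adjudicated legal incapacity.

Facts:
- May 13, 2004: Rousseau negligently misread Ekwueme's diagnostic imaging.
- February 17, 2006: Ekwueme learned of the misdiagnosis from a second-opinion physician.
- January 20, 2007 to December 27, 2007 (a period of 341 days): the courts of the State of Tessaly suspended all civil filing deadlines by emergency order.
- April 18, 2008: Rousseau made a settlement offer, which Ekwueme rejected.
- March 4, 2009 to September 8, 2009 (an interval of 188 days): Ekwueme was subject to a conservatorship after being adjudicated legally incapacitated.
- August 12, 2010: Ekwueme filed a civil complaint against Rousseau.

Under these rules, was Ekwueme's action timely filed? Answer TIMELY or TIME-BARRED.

The claim accrued on February 17, 2006 — the later of the May 13, 2004 act and the February 17, 2006 discovery.
The untolled deadline — 3 years after February 17, 2006 — is February 17, 2009.
The emergency suspension of filing deadlines from January 20, 2007 to December 27, 2007 tolled the period for 341 days, extending the deadline to January 24, 2010.
The period was tolled for 188 days by the plaintiff's legal incapacity (March 4, 2009 to September 8, 2009), pushing the deadline to July 31, 2010.
Nothing else in the chronology tolls or restarts the period.
The August 12, 2010 filing falls after the July 31, 2010 deadline; the claim is time-barred.

TIME-BARRED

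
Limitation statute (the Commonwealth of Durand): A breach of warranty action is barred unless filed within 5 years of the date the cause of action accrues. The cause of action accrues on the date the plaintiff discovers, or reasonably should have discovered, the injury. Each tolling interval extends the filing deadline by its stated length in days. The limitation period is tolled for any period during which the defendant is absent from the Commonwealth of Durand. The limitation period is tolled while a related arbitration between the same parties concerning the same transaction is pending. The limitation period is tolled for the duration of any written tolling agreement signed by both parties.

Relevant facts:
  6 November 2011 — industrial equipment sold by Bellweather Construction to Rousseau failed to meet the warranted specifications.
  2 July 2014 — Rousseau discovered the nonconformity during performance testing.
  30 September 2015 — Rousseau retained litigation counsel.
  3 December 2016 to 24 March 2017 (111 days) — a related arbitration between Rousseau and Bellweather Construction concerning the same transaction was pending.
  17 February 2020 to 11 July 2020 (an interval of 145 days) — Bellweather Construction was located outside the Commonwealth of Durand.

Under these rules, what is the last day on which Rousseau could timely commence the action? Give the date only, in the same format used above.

Accrual is tied to discovery, so the period began on 2 July 2014 rather than on 6 November 2011 when the act occurred.
Adding the 5 years base period to 2 July 2014 gives a deadline of 2 July 2019, before any tolling.
Because the pending related arbitration ran from 3 December 2016 to 24 March 2017, the deadline is extended by 111 days to 21 October 2019.
The defendant's absence from the jurisdiction starting 17 February 2020 came too late — the period had run on 21 October 2019 — and so does not extend the deadline.
The other events in the timeline have no effect on the limitation period under the stated rules.

21 October 2019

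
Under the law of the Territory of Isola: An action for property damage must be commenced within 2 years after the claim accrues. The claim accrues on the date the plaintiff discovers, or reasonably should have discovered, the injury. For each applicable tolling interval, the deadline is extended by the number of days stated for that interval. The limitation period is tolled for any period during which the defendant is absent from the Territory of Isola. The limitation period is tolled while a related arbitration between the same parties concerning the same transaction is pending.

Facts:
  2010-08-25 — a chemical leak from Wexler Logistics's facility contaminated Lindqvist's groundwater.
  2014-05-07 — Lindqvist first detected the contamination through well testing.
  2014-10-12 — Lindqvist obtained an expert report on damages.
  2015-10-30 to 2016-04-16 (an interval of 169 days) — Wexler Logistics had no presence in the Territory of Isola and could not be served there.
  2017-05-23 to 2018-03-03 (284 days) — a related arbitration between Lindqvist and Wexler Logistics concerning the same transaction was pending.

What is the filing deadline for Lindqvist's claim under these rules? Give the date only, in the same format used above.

2016-10-23

Accrual is tied to discovery, so the period began on 2014-05-07 rather than on 2010-08-25 when the act occurred.
The untolled deadline — 2 years after 2014-05-07 — is 2016-05-07.
The period was tolled for 169 days by the defendant's absence from the jurisdiction (2015-10-30 to 2016-04-16), pushing the deadline to 2016-10-23.
The pending related arbitration starting 2017-05-23 came too late — the period had run on 2016-10-23 — and so does not extend the deadline.
Nothing else in the chronology tolls or restarts the period.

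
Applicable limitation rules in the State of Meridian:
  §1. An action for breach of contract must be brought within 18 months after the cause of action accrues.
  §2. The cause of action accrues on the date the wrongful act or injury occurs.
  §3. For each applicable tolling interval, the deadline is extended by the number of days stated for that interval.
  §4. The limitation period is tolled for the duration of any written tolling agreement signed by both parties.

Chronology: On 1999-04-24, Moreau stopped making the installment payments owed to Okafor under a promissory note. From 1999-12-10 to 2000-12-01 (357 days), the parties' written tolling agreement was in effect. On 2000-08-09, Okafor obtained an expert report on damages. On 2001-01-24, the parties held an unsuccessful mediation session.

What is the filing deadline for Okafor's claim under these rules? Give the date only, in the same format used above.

2001-10-16

The cause of action accrued on 1999-04-24, the date of the act.
The untolled deadline — 18 months after 1999-04-24 — is 2000-10-24.
The written tolling agreement from 1999-12-10 to 2000-12-01 tolled the period for 357 days, extending the deadline to 2001-10-16.
None of the other events listed affects the running of the period under the stated rules.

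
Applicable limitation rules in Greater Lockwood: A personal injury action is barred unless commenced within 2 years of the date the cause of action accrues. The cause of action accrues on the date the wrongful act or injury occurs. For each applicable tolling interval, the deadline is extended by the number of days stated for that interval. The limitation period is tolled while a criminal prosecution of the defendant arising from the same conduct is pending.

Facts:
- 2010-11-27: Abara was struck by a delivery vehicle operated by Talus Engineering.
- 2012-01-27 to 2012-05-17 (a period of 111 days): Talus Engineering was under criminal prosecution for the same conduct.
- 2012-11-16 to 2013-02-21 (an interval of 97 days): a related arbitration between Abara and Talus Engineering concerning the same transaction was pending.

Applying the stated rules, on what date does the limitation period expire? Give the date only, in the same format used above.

2013-03-18

The cause of action accrued on 2010-11-27, the date of the act.
2 years from 2010-11-27 is 2012-11-27.
Because the pending criminal prosecution ran from 2012-01-27 to 2012-05-17, the deadline is extended by 111 days to 2013-03-18.
No stated provision tolls the period for a pending arbitration, so the interval from 2012-11-16 to 2013-02-21 has no effect on the deadline.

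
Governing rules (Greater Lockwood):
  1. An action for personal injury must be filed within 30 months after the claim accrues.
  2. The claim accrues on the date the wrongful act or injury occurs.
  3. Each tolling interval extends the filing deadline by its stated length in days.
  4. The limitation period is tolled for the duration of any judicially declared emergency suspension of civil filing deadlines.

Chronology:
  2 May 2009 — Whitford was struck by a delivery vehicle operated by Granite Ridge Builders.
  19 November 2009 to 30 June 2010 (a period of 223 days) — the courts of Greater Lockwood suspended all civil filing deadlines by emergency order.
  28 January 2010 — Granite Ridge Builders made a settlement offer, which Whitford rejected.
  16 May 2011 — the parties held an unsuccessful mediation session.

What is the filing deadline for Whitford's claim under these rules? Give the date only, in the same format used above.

The limitation period began to run on 2 May 2009.
30 months from 2 May 2009 is 2 November 2011.
The period was tolled for 223 days by the emergency suspension of filing deadlines (19 November 2009 to 30 June 2010), pushing the deadline to 12 June 2012.
None of the other events listed affects the running of the period under the stated rules.

12 June 2012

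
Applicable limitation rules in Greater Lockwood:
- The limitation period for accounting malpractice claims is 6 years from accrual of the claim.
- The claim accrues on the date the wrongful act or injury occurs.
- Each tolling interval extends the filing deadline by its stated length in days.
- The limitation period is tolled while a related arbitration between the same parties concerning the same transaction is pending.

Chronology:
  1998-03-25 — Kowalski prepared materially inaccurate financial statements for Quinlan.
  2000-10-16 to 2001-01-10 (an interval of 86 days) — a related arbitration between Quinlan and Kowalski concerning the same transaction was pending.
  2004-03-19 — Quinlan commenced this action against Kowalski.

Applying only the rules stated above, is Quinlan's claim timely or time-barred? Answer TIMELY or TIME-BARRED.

The claim accrued on 1998-03-25, the date of the act.
The untolled deadline — 6 years after 1998-03-25 — is 2004-03-25.
The period was tolled for 86 days by the pending related arbitration (2000-10-16 to 2001-01-10), pushing the deadline to 2004-06-19.
Filing on 2004-03-19 beat the 2004-06-19 deadline — the action is timely.

TIMELY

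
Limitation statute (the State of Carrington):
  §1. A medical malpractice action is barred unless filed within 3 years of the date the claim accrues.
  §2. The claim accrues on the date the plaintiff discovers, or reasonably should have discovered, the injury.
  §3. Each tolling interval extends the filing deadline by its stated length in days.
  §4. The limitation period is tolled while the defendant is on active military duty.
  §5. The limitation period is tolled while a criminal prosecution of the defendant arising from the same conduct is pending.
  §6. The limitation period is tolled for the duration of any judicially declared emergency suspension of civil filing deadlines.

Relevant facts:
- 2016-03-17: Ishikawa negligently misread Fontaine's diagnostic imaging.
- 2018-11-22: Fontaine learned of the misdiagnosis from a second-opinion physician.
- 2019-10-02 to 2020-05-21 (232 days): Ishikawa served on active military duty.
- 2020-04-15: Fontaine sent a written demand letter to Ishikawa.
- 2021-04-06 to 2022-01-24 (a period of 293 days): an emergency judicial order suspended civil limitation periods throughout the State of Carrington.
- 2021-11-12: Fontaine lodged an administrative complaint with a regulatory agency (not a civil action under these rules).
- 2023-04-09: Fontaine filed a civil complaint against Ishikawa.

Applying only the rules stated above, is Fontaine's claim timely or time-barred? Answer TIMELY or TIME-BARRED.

TIMELY

Accrual is tied to discovery, so the period began on 2018-11-22 rather than on 2016-03-17 when the act occurred.
Adding the 3 years base period to 2018-11-22 gives a deadline of 2021-11-22, before any tolling.
The defendant's active military service from 2019-10-02 to 2020-05-21 tolled the period for 232 days, extending the deadline to 2022-07-12.
The period was tolled for 293 days by the emergency suspension of filing deadlines (2021-04-06 to 2022-01-24), pushing the deadline to 2023-05-01.
None of the other events listed affects the running of the period under the stated rules.
Fontaine filed on 2023-04-09, before the 2023-05-01 deadline, so the action is timely.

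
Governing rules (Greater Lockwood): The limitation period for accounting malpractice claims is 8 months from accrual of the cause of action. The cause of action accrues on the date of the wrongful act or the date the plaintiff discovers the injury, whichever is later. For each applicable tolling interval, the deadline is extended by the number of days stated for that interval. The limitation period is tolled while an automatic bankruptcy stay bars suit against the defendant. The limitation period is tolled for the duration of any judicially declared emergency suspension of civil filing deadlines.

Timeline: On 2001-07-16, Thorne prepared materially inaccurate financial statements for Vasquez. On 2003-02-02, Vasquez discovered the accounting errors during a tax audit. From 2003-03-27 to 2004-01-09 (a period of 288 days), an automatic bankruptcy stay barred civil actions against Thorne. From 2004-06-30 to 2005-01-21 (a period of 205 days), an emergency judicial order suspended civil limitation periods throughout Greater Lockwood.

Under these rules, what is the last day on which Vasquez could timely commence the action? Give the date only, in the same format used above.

2005-02-06

The claim accrued on 2003-02-02 — the later of the 2001-07-16 act and the 2003-02-02 discovery.
Adding the 8 months base period to 2003-02-02 gives a deadline of 2003-10-02, before any tolling.
Because the automatic bankruptcy stay ran from 2003-03-27 to 2004-01-09, the deadline is extended by 288 days to 2004-07-16.
The period was tolled for 205 days by the emergency suspension of filing deadlines (2004-06-30 to 2005-01-21), pushing the deadline to 2005-02-06.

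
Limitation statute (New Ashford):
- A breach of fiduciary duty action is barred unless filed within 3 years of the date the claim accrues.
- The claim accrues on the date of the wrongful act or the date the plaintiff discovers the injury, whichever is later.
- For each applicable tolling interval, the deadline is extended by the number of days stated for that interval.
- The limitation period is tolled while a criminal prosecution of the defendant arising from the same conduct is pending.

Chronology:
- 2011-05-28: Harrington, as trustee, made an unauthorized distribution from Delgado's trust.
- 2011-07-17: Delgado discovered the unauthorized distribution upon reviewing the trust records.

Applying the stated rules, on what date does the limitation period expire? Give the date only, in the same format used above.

2014-07-17

Taking the later of the act (2011-05-28) and discovery (2011-07-17), the claim accrued on 2011-07-17.
3 years from 2011-07-17 is 2014-07-17.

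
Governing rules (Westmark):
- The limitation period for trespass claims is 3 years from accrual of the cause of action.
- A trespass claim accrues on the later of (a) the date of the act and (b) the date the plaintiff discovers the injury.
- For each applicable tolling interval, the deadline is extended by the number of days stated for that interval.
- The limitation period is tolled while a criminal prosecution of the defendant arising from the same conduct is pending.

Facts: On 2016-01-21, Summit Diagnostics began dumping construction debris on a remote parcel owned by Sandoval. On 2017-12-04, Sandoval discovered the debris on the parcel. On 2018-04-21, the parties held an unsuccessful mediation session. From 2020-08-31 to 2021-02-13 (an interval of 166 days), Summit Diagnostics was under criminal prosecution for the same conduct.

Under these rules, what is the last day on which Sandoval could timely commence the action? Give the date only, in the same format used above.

2021-05-19

Because discovery on 2017-12-04 post-dates the 2016-01-21 act, accrual under the later-of rule falls on 2017-12-04.
3 years from 2017-12-04 is 2020-12-04.
Because the pending criminal prosecution ran from 2020-08-31 to 2021-02-13, the deadline is extended by 166 days to 2021-05-19.
Nothing else in the chronology tolls or restarts the period.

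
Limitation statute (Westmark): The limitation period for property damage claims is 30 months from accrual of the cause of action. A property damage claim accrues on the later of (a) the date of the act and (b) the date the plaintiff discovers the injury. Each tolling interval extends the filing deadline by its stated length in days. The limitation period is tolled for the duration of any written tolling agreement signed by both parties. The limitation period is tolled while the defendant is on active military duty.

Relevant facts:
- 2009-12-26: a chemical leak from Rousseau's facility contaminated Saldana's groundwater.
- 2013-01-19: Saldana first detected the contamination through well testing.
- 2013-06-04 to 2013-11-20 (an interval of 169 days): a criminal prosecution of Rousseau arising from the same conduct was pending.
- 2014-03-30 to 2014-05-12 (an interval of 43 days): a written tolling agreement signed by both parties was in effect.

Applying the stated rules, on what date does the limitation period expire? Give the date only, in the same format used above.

Because discovery on 2013-01-19 post-dates the 2009-12-26 act, accrual under the later-of rule falls on 2013-01-19.
Adding the 30 months base period to 2013-01-19 gives a deadline of 2015-07-19, before any tolling.
The period was tolled for 43 days by the written tolling agreement (2014-03-30 to 2014-05-12), pushing the deadline to 2015-08-31.
Although a criminal prosecution ran from 2013-06-04 to 2013-11-20, the stated rules do not make that a tolling event, so it is disregarded.

2015-08-31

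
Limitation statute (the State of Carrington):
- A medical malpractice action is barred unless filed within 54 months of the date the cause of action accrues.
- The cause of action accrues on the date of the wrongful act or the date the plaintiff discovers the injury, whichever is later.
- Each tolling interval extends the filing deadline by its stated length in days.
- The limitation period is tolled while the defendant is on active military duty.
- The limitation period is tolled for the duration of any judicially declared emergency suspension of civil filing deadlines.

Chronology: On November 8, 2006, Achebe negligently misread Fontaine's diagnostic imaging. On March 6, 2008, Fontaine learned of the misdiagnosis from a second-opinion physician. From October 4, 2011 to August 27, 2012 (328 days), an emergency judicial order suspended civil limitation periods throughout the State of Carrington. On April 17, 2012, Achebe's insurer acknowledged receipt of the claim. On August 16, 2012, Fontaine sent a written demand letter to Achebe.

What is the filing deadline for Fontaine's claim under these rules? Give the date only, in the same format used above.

Because discovery on March 6, 2008 post-dates the November 8, 2006 act, accrual under the later-of rule falls on March 6, 2008.
The untolled deadline — 54 months after March 6, 2008 — is September 6, 2012.
The emergency suspension of filing deadlines from October 4, 2011 to August 27, 2012 tolled the period for 328 days, extending the deadline to July 31, 2013.
The other events in the timeline have no effect on the limitation period under the stated rules.

July 31, 2013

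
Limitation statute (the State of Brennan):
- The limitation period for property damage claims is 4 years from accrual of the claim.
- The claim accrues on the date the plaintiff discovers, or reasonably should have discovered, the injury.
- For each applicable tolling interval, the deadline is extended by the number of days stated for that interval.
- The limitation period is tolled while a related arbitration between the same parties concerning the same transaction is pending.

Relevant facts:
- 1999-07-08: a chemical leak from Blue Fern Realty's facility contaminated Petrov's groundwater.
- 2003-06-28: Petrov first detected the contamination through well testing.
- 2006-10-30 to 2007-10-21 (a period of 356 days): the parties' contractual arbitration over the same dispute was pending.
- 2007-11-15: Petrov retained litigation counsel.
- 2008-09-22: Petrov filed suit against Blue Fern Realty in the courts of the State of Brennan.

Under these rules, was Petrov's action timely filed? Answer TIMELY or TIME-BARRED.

TIME-BARRED

Under the discovery rule, the claim accrued on 2003-06-28, when Petrov discovered the injury — not on the 1999-07-08 date of the underlying act.
Adding the 4 years base period to 2003-06-28 gives a deadline of 2007-06-28, before any tolling.
The pending related arbitration from 2006-10-30 to 2007-10-21 tolled the period for 356 days, extending the deadline to 2008-06-18.
None of the other events listed affects the running of the period under the stated rules.
Petrov filed on 2008-09-22, after the 2008-06-18 deadline, so the action is time-barred.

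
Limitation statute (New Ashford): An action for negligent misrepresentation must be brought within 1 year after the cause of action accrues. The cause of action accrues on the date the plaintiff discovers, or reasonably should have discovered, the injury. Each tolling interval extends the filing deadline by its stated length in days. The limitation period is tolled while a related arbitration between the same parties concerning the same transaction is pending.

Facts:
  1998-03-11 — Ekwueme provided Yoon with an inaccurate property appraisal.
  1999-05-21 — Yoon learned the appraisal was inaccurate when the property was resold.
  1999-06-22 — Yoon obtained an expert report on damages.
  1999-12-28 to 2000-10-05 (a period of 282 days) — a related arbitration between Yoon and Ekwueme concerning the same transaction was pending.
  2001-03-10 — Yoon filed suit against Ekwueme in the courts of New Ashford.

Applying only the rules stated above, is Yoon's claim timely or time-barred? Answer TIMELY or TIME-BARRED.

The claim did not accrue until Yoon discovered the injury on 1999-05-21; the 1998-03-11 act date does not start the clock under the stated rule.
Adding the 1 year base period to 1999-05-21 gives a deadline of 2000-05-21, before any tolling.
The pending related arbitration from 1999-12-28 to 2000-10-05 tolled the period for 282 days, extending the deadline to 2001-02-27.
Nothing else in the chronology tolls or restarts the period.
The 2001-03-10 filing falls after the 2001-02-27 deadline; the claim is time-barred.

TIME-BARRED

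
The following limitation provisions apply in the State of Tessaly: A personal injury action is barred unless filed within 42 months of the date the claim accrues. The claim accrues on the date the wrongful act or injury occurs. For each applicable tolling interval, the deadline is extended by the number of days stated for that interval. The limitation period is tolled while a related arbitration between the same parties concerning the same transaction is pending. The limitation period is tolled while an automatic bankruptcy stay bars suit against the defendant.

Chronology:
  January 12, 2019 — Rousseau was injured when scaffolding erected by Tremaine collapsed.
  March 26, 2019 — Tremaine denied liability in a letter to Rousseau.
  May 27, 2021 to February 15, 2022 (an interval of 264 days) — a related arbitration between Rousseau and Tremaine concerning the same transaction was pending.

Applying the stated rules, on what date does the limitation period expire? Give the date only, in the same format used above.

April 2, 2023

The claim accrued on January 12, 2019, when the wrongful act occurred.
The untolled deadline — 42 months after January 12, 2019 — is July 12, 2022.
Because the pending related arbitration ran from May 27, 2021 to February 15, 2022, the deadline is extended by 264 days to April 2, 2023.
The other events in the timeline have no effect on the limitation period under the stated rules.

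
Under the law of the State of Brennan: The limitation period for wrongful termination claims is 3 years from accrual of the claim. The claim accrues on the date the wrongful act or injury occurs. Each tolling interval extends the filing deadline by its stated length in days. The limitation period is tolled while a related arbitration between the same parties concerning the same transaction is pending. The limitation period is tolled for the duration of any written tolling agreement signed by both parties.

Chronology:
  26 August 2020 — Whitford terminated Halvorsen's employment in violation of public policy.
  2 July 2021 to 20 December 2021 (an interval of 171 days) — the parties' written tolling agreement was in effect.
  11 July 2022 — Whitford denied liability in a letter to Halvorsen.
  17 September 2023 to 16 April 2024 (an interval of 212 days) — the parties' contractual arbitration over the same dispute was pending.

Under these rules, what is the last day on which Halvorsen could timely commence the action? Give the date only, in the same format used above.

The claim accrued on 26 August 2020, the date of the act.
3 years from 26 August 2020 is 26 August 2023.
The period was tolled for 171 days by the written tolling agreement (2 July 2021 to 20 December 2021), pushing the deadline to 13 February 2024.
The pending related arbitration from 17 September 2023 to 16 April 2024 tolled the period for 212 days, extending the deadline to 12 September 2024.
Nothing else in the chronology tolls or restarts the period.

12 September 2024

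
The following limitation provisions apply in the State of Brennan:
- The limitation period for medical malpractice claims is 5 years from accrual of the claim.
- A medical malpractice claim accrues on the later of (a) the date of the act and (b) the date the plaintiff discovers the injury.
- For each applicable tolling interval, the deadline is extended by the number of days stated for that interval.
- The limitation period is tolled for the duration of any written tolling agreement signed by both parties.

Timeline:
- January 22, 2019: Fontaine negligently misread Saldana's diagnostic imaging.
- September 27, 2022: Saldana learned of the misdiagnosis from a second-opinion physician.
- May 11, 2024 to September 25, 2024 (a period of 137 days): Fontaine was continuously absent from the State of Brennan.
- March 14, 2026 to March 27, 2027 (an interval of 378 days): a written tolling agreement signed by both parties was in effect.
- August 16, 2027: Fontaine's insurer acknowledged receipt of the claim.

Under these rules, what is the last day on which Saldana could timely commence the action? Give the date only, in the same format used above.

The claim accrued on September 27, 2022 — the later of the January 22, 2019 act and the September 27, 2022 discovery.
The untolled deadline — 5 years after September 27, 2022 — is September 27, 2027.
The written tolling agreement from March 14, 2026 to March 27, 2027 tolled the period for 378 days, extending the deadline to October 9, 2028.
Although the defendant's absence ran from May 11, 2024 to September 25, 2024, the stated rules do not make that a tolling event, so it is disregarded.
None of the other events listed affects the running of the period under the stated rules.

October 9, 2028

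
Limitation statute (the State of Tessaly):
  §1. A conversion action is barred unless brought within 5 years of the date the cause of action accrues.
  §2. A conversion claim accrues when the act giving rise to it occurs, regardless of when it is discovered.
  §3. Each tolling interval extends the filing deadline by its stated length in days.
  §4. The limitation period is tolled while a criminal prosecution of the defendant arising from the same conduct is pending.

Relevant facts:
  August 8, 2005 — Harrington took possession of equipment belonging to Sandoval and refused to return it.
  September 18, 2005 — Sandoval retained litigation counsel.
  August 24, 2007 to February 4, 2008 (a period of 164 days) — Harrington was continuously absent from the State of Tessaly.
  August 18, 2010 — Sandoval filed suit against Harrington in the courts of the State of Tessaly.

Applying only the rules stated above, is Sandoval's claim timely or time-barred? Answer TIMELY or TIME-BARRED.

TIME-BARRED

The cause of action accrued on August 8, 2005, the date of the act.
The untolled deadline — 5 years after August 8, 2005 — is August 8, 2010.
The defendant's absence from the jurisdiction from August 24, 2007 to February 4, 2008 does not toll the period, because no stated rule makes the defendant's absence a tolling event.
Nothing else in the chronology tolls or restarts the period.
Sandoval filed on August 18, 2010, after the August 8, 2010 deadline, so the action is time-barred.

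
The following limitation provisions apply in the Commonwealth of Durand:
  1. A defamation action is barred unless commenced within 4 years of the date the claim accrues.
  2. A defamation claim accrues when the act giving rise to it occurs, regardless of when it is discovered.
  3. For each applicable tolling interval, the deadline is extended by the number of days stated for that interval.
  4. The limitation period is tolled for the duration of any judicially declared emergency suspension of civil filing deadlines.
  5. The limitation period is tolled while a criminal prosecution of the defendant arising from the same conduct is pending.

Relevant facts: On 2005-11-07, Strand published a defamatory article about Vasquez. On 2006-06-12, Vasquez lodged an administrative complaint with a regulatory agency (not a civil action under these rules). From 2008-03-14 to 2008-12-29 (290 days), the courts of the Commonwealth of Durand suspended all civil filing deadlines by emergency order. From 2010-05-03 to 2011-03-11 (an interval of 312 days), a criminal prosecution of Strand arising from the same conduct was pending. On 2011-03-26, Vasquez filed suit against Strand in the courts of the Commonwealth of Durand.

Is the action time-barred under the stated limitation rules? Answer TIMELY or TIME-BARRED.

TIMELY

The limitation period began to run on 2005-11-07.
The untolled deadline — 4 years after 2005-11-07 — is 2009-11-07.
The period was tolled for 290 days by the emergency suspension of filing deadlines (2008-03-14 to 2008-12-29), pushing the deadline to 2010-08-24.
The pending criminal prosecution from 2010-05-03 to 2011-03-11 tolled the period for 312 days, extending the deadline to 2011-07-02.
None of the other events listed affects the running of the period under the stated rules.
Vasquez filed on 2011-03-26, before the 2011-07-02 deadline, so the action is timely.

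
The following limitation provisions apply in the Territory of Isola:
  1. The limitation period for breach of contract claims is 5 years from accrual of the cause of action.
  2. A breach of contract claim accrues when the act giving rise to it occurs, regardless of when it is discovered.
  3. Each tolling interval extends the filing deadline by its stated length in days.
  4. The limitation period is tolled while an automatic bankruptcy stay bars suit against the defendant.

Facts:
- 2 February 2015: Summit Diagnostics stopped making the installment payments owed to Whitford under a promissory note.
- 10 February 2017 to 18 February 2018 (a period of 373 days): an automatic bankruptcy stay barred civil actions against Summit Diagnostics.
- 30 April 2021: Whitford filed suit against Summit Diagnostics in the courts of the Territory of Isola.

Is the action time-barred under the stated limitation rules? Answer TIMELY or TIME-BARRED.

TIME-BARRED

The limitation period began to run on 2 February 2015.
Adding the 5 years base period to 2 February 2015 gives a deadline of 2 February 2020, before any tolling.
The automatic bankruptcy stay from 10 February 2017 to 18 February 2018 tolled the period for 373 days, extending the deadline to 9 February 2021.
Whitford filed on 30 April 2021, after the 9 February 2021 deadline, so the action is time-barred.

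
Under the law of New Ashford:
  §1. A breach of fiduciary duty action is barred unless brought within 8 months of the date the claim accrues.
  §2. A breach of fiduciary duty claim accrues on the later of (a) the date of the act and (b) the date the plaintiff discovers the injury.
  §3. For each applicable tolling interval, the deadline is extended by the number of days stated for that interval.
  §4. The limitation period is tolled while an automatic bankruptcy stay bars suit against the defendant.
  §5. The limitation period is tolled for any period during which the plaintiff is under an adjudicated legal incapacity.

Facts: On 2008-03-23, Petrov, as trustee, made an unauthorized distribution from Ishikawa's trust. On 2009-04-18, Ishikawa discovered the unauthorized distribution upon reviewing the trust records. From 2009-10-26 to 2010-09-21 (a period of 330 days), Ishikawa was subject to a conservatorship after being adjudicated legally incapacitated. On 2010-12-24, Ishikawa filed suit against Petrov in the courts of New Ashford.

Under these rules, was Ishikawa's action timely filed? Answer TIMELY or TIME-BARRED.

TIME-BARRED

Because discovery on 2009-04-18 post-dates the 2008-03-23 act, accrual under the later-of rule falls on 2009-04-18.
Adding the 8 months base period to 2009-04-18 gives a deadline of 2009-12-18, before any tolling.
The period was tolled for 330 days by the plaintiff's legal incapacity (2009-10-26 to 2010-09-21), pushing the deadline to 2010-11-13.
The 2010-12-24 filing falls after the 2010-11-13 deadline; the claim is time-barred.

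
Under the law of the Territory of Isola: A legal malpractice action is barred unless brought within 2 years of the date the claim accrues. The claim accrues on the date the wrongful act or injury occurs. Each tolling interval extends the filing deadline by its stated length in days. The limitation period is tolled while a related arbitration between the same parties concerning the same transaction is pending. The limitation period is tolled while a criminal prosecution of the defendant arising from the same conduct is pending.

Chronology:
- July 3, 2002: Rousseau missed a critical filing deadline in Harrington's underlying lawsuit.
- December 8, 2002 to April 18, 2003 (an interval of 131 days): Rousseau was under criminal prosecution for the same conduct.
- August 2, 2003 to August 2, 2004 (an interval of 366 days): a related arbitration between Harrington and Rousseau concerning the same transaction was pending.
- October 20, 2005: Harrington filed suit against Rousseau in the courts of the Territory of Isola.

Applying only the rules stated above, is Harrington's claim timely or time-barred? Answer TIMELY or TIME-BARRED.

The limitation period began to run on July 3, 2002.
Adding the 2 years base period to July 3, 2002 gives a deadline of July 3, 2004, before any tolling.
Because the pending criminal prosecution ran from December 8, 2002 to April 18, 2003, the deadline is extended by 131 days to November 11, 2004.
The pending related arbitration from August 2, 2003 to August 2, 2004 tolled the period for 366 days, extending the deadline to November 12, 2005.
Filing on October 20, 2005 beat the November 12, 2005 deadline — the action is timely.

TIMELY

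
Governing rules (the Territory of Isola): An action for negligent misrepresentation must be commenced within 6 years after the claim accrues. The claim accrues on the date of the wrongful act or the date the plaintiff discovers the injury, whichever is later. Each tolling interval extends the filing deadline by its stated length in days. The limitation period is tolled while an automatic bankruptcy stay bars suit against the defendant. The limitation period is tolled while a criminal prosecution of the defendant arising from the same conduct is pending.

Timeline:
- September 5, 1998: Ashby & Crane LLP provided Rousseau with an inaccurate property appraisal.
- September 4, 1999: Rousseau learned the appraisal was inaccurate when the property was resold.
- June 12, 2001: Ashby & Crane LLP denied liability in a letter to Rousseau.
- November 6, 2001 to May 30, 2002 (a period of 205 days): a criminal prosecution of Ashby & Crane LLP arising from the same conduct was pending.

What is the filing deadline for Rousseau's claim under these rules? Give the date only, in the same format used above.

March 28, 2006

Taking the later of the act (September 5, 1998) and discovery (September 4, 1999), the claim accrued on September 4, 1999.
Adding the 6 years base period to September 4, 1999 gives a deadline of September 4, 2005, before any tolling.
The pending criminal prosecution from November 6, 2001 to May 30, 2002 tolled the period for 205 days, extending the deadline to March 28, 2006.
Nothing else in the chronology tolls or restarts the period.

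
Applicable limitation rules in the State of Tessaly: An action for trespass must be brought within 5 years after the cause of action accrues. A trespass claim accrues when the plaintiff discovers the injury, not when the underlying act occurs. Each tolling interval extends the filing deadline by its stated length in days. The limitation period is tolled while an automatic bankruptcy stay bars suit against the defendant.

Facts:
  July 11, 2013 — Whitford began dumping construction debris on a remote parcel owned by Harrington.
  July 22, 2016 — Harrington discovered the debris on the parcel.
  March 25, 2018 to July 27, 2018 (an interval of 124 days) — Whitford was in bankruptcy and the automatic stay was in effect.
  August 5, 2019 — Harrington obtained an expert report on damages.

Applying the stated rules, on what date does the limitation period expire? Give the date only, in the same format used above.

Under the discovery rule, the claim accrued on July 22, 2016, when Harrington discovered the injury — not on the July 11, 2013 date of the underlying act.
Adding the 5 years base period to July 22, 2016 gives a deadline of July 22, 2021, before any tolling.
Because the automatic bankruptcy stay ran from March 25, 2018 to July 27, 2018, the deadline is extended by 124 days to November 23, 2021.
Nothing else in the chronology tolls or restarts the period.

November 23, 2021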